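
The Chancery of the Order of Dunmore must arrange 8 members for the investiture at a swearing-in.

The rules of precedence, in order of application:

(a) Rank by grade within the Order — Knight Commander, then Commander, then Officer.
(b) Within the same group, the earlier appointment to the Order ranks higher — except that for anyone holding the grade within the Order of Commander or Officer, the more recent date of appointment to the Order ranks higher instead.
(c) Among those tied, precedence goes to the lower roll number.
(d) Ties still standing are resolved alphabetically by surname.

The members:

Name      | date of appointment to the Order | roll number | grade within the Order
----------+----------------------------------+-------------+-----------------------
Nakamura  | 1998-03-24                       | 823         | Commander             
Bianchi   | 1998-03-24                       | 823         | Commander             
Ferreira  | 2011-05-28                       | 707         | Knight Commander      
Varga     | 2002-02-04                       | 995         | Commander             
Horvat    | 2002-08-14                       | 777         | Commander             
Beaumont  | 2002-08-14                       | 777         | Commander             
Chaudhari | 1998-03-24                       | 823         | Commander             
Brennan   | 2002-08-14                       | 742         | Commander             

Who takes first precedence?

By grade within the Order: Ferreira (Knight Commander); then Brennan, Beaumont, Horvat, Varga, Bianchi, Chaudhari and Nakamura (Commander).
Among Brennan, Beaumont, Horvat, Varga, Bianchi, Chaudhari and Nakamura, by date of appointment to the Order (later first) (reversed rule for this group): Brennan, Beaumont and Horvat (2002-08-14) before Varga (2002-02-04) before Bianchi, Chaudhari and Nakamura (1998-03-24).
Among Brennan, Beaumont and Horvat, by roll number (lower first): Brennan (742) before Beaumont and Horvat (777).
Among Beaumont and Horvat, alphabetically by surname: Beaumont before Horvat.
Bianchi, Chaudhari and Nakamura all have roll number 823, so the next rule applies.
Among Bianchi, Chaudhari and Nakamura, alphabetically by surname: Bianchi before Chaudhari before Nakamura.
Order: Ferreira, Brennan, Beaumont, Horvat, Varga, Bianchi, Chaudhari, Nakamura.

Ferreira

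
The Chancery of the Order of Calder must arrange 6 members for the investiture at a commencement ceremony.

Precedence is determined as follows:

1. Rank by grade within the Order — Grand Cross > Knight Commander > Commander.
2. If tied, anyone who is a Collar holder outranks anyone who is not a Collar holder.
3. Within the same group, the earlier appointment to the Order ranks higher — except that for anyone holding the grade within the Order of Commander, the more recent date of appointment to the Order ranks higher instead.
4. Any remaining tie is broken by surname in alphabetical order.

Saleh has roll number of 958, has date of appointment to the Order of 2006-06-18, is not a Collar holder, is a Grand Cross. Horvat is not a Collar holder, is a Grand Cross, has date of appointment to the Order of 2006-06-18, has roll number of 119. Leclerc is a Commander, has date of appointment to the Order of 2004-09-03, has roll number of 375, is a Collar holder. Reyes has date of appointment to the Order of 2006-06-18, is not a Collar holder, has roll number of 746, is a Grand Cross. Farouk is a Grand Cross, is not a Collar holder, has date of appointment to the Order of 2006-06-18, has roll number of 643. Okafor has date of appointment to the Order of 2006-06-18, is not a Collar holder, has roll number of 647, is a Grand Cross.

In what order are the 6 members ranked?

By grade within the Order: Farouk, Horvat, Okafor, Reyes and Saleh (Grand Cross); then Leclerc (Commander).
Farouk, Horvat, Okafor, Reyes and Saleh are each not a Collar holder, so the next rule applies.
Farouk, Horvat, Okafor, Reyes and Saleh all have date of appointment to the Order 2006-06-18, so the next rule applies.
Among Farouk, Horvat, Okafor, Reyes and Saleh, alphabetically by surname: Farouk before Horvat before Okafor before Reyes before Saleh.
Full order: Farouk, Horvat, Okafor, Reyes, Saleh, Leclerc.

Farouk, Horvat, Okafor, Reyes, Saleh, Leclerc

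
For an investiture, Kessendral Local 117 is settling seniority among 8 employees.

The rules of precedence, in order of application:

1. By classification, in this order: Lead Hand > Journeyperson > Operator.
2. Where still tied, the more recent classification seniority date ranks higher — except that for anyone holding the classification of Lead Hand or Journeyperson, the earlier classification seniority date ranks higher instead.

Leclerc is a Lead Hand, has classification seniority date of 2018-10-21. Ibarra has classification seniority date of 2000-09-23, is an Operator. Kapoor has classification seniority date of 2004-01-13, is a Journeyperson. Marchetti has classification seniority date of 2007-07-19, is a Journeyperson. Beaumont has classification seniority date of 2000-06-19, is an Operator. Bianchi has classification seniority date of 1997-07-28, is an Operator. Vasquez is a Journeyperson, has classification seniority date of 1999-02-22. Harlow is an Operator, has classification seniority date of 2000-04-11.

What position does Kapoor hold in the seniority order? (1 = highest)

By classification: Leclerc (Lead Hand); then Vasquez, Kapoor and Marchetti (Journeyperson); then Ibarra, Beaumont, Harlow and Bianchi (Operator).
Among Vasquez, Kapoor and Marchetti, by classification seniority date (earlier first) (reversed rule for this group): Vasquez (1999-02-22) before Kapoor (2004-01-13) before Marchetti (2007-07-19).
Among Ibarra, Beaumont, Harlow and Bianchi, by classification seniority date (later first): Ibarra (2000-09-23) before Beaumont (2000-06-19) before Harlow (2000-04-11) before Bianchi (1997-07-28).
Order: Leclerc, Vasquez, Kapoor, Marchetti, Ibarra, Beaumont, Harlow, Bianchi. So position 3.

3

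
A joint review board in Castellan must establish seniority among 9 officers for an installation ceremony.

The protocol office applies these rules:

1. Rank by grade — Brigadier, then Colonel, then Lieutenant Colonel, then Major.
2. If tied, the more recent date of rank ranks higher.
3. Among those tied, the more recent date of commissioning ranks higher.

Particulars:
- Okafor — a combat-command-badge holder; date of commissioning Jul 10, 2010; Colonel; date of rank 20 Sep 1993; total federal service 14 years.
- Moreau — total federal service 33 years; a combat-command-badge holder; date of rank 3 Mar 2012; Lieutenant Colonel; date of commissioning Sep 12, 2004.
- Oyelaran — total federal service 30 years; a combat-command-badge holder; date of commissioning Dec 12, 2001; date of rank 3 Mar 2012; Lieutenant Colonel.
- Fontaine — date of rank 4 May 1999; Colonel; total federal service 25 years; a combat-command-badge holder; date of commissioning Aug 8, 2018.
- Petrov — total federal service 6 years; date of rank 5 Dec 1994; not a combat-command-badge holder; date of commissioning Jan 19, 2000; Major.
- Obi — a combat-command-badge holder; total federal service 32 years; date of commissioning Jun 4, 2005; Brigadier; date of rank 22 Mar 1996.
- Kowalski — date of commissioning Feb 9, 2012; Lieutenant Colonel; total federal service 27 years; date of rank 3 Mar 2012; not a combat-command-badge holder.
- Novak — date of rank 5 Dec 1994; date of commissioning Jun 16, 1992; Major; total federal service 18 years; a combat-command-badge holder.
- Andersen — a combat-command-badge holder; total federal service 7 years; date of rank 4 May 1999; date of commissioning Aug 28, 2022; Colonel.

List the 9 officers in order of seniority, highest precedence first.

Obi, Andersen, Fontaine, Okafor, Kowalski, Moreau, Oyelaran, Petrov, Novak

By grade: Obi (Brigadier); then Andersen, Fontaine and Okafor (Colonel); then Kowalski, Moreau and Oyelaran (Lieutenant Colonel); then Petrov and Novak (Major).
Among Andersen, Fontaine and Okafor, by date of rank (later first): Andersen and Fontaine (4 May 1999) before Okafor (20 Sep 1993).
Among Andersen and Fontaine, by date of commissioning (later first): Andersen (Aug 28, 2022) before Fontaine (Aug 8, 2018).
Kowalski, Moreau and Oyelaran all have date of rank 3 Mar 2012, so the next rule applies.
Among Kowalski, Moreau and Oyelaran, by date of commissioning (later first): Kowalski (Feb 9, 2012) before Moreau (Sep 12, 2004) before Oyelaran (Dec 12, 2001).
Petrov and Novak both have date of rank 5 Dec 1994, so the next rule applies.
Among Petrov and Novak, by date of commissioning (later first): Petrov (Jan 19, 2000) before Novak (Jun 16, 1992).
Full order: Obi, Andersen, Fontaine, Okafor, Kowalski, Moreau, Oyelaran, Petrov, Novak.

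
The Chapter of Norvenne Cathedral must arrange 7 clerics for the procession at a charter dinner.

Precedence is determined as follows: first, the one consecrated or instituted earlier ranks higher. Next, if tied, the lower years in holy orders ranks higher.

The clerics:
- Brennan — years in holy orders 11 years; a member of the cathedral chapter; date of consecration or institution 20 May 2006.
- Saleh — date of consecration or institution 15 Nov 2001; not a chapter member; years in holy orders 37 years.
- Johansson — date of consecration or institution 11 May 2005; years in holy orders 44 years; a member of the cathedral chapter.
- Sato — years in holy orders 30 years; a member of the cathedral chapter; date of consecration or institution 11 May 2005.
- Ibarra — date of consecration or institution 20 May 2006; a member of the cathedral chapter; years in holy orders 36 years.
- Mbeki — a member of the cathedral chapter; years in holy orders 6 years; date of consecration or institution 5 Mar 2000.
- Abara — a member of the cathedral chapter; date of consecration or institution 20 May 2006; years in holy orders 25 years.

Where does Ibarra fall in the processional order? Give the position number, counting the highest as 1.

7

By date of consecration or institution (earlier first): Mbeki (5 Mar 2000); then Saleh (15 Nov 2001); then Sato and Johansson (both 11 May 2005); then Brennan, Abara and Ibarra (each 20 May 2006).
Among Sato and Johansson, by years in holy orders (lower first): Sato (30 years) before Johansson (44 years).
Among Brennan, Abara and Ibarra, by years in holy orders (lower first): Brennan (11 years) before Abara (25 years) before Ibarra (36 years).
Order: Mbeki, Saleh, Sato, Johansson, Brennan, Abara, Ibarra. So position 7.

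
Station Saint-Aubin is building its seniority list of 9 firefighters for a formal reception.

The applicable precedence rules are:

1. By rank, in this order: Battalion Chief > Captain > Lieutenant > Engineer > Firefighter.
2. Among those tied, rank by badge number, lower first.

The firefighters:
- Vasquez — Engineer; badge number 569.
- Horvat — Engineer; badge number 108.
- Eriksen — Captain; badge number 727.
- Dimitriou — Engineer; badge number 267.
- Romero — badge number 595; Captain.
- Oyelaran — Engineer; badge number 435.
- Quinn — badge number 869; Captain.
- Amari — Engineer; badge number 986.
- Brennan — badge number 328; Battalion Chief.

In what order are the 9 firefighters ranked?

Brennan, Romero, Eriksen, Quinn, Horvat, Dimitriou, Oyelaran, Vasquez, Amari

By rank: Brennan (Battalion Chief); then Romero, Eriksen and Quinn (Captain); then Horvat, Dimitriou, Oyelaran, Vasquez and Amari (Engineer).
Among Romero, Eriksen and Quinn, by badge number (lower first): Romero (595) before Eriksen (727) before Quinn (869).
Among Horvat, Dimitriou, Oyelaran, Vasquez and Amari, by badge number (lower first): Horvat (108) before Dimitriou (267) before Oyelaran (435) before Vasquez (569) before Amari (986).
Full order: Brennan, Romero, Eriksen, Quinn, Horvat, Dimitriou, Oyelaran, Vasquez, Amari.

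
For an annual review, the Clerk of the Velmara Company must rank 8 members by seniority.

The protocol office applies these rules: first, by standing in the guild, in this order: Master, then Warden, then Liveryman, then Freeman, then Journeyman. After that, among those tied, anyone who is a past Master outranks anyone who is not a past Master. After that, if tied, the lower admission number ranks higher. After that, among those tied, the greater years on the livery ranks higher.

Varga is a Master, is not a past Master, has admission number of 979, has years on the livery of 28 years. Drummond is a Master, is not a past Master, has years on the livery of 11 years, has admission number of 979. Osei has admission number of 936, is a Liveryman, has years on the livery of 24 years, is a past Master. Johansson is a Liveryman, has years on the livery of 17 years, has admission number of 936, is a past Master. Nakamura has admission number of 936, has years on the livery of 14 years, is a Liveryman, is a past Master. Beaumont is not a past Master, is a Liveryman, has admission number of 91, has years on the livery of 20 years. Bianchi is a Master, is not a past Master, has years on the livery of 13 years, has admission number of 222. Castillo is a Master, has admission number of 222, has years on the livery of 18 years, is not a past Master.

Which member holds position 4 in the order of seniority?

Drummond

By standing in the guild: Castillo, Bianchi, Varga and Drummond (Master); then Osei, Johansson, Nakamura and Beaumont (Liveryman).
Castillo, Bianchi, Varga and Drummond are each not a past Master, so the next rule applies.
Among Castillo, Bianchi, Varga and Drummond, by admission number (lower first): Castillo and Bianchi (222) before Varga and Drummond (979).
Among Castillo and Bianchi, by years on the livery (higher first): Castillo (18 years) before Bianchi (13 years).
Among Varga and Drummond, by years on the livery (higher first): Varga (28 years) before Drummond (11 years).
Among Osei, Johansson, Nakamura and Beaumont, a past Master before not a past Master: Osei, Johansson and Nakamura (a past Master) before Beaumont (not a past Master).
Osei, Johansson and Nakamura all have admission number 936, so the next rule applies.
Among Osei, Johansson and Nakamura, by years on the livery (higher first): Osei (24 years) before Johansson (17 years) before Nakamura (14 years).
Order: Castillo, Bianchi, Varga, Drummond, Osei, Johansson, Nakamura, Beaumont.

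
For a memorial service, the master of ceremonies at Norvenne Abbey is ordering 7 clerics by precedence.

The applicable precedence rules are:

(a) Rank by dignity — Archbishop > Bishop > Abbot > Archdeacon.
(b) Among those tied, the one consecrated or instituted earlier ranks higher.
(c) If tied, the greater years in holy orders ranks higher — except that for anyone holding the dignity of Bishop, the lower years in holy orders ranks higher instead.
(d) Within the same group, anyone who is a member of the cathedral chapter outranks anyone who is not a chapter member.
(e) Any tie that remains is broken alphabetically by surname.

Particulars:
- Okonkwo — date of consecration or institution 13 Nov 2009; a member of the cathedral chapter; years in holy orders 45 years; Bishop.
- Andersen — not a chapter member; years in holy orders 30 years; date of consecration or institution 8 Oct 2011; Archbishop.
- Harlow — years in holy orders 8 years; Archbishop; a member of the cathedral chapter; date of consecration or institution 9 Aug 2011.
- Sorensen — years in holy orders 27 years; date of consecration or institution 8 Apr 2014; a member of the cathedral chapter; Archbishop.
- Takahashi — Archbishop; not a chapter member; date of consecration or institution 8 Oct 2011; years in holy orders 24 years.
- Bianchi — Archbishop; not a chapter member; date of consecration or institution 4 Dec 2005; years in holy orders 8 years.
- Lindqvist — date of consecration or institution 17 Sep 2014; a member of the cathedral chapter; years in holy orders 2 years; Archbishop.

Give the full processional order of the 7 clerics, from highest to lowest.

By dignity: Bianchi, Harlow, Andersen, Takahashi, Sorensen and Lindqvist (Archbishop); then Okonkwo (Bishop).
Among Bianchi, Harlow, Andersen, Takahashi, Sorensen and Lindqvist, by date of consecration or institution (earlier first): Bianchi (4 Dec 2005) before Harlow (9 Aug 2011) before Andersen and Takahashi (8 Oct 2011) before Sorensen (8 Apr 2014) before Lindqvist (17 Sep 2014).
Among Andersen and Takahashi, by years in holy orders (higher first): Andersen (30 years) before Takahashi (24 years).
Full order: Bianchi, Harlow, Andersen, Takahashi, Sorensen, Lindqvist, Okonkwo.

Bianchi, Harlow, Andersen, Takahashi, Sorensen, Lindqvist, Okonkwo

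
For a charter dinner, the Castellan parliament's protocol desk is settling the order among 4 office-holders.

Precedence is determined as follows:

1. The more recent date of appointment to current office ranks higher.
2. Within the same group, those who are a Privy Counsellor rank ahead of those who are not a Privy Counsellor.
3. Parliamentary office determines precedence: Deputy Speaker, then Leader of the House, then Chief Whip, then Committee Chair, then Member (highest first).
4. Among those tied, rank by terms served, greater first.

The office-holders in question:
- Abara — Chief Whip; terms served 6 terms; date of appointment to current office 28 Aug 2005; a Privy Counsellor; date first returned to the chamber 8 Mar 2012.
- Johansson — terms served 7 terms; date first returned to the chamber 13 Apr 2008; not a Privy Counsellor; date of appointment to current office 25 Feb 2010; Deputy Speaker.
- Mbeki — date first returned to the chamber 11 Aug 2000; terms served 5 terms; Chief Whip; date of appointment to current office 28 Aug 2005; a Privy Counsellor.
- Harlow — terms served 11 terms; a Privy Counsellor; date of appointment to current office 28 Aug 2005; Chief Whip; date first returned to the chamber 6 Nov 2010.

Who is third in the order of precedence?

By date of appointment to current office (later first): Johansson (25 Feb 2010); then Harlow, Abara and Mbeki (each 28 Aug 2005).
Harlow, Abara and Mbeki are each a Privy Counsellor, so the next rule applies.
Harlow, Abara and Mbeki are each Chief Whip, so the next rule applies.
Among Harlow, Abara and Mbeki, by terms served (higher first): Harlow (11 terms) before Abara (6 terms) before Mbeki (5 terms).
Order: Johansson, Harlow, Abara, Mbeki.

Abara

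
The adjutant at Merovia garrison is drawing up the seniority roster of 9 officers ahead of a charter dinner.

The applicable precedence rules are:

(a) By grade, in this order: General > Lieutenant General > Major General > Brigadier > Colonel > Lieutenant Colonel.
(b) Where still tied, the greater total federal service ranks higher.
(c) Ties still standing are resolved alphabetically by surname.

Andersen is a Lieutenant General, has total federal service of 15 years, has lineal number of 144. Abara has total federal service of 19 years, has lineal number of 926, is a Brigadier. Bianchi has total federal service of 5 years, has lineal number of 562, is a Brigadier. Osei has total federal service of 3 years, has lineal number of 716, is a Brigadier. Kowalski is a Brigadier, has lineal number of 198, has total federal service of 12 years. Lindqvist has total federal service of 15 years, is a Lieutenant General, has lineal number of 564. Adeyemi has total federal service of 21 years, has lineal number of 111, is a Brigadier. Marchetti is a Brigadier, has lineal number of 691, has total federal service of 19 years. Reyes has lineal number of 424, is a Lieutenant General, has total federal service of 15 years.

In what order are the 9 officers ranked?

By grade: Andersen, Lindqvist and Reyes (Lieutenant General); then Adeyemi, Abara, Marchetti, Kowalski, Bianchi and Osei (Brigadier).
Andersen, Lindqvist and Reyes all have total federal service 15 years, so the next rule applies.
Among Andersen, Lindqvist and Reyes, alphabetically by surname: Andersen before Lindqvist before Reyes.
Among Adeyemi, Abara, Marchetti, Kowalski, Bianchi and Osei, by total federal service (higher first): Adeyemi (21 years) before Abara and Marchetti (19 years) before Kowalski (12 years) before Bianchi (5 years) before Osei (3 years).
Among Abara and Marchetti, alphabetically by surname: Abara before Marchetti.
Full order: Andersen, Lindqvist, Reyes, Adeyemi, Abara, Marchetti, Kowalski, Bianchi, Osei.

Andersen, Lindqvist, Reyes, Adeyemi, Abara, Marchetti, Kowalski, Bianchi, Osei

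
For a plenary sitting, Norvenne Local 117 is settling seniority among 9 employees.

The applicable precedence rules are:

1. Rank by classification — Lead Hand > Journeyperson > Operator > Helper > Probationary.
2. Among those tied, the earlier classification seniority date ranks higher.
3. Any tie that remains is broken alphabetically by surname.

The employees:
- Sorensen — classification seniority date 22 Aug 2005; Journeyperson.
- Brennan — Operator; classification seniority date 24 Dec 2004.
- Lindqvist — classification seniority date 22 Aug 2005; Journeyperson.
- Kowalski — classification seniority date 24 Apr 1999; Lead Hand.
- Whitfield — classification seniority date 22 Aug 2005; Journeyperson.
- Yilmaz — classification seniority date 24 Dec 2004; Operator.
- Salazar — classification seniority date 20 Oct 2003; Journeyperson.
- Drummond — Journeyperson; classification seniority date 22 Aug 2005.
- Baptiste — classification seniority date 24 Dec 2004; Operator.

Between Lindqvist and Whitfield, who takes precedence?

By classification: Kowalski (Lead Hand); then Salazar, Drummond, Lindqvist, Sorensen and Whitfield (Journeyperson); then Baptiste, Brennan and Yilmaz (Operator).
Among Salazar, Drummond, Lindqvist, Sorensen and Whitfield, by classification seniority date (earlier first): Salazar (20 Oct 2003) before Drummond, Lindqvist, Sorensen and Whitfield (22 Aug 2005).
Among Drummond, Lindqvist, Sorensen and Whitfield, alphabetically by surname: Drummond before Lindqvist before Sorensen before Whitfield.
Baptiste, Brennan and Yilmaz all have classification seniority date 24 Dec 2004, so the next rule applies.
Among Baptiste, Brennan and Yilmaz, alphabetically by surname: Baptiste before Brennan before Yilmaz.
So Lindqvist takes precedence.

Lindqvist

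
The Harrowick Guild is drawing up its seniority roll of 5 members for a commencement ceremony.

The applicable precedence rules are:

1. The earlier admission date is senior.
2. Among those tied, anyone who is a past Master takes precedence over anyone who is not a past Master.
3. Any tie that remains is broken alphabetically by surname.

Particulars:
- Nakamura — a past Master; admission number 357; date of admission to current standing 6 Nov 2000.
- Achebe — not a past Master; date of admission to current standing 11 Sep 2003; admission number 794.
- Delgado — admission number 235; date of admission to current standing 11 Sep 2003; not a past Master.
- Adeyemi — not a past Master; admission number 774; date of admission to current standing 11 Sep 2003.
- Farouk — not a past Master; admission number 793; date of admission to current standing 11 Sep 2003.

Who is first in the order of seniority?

Nakamura

By date of admission to current standing (earlier first): Nakamura (6 Nov 2000); then Achebe, Adeyemi, Delgado and Farouk (each 11 Sep 2003).
Achebe, Adeyemi, Delgado and Farouk are each not a past Master, so the next rule applies.
Among Achebe, Adeyemi, Delgado and Farouk, alphabetically by surname: Achebe before Adeyemi before Delgado before Farouk.
Order: Nakamura, Achebe, Adeyemi, Delgado, Farouk.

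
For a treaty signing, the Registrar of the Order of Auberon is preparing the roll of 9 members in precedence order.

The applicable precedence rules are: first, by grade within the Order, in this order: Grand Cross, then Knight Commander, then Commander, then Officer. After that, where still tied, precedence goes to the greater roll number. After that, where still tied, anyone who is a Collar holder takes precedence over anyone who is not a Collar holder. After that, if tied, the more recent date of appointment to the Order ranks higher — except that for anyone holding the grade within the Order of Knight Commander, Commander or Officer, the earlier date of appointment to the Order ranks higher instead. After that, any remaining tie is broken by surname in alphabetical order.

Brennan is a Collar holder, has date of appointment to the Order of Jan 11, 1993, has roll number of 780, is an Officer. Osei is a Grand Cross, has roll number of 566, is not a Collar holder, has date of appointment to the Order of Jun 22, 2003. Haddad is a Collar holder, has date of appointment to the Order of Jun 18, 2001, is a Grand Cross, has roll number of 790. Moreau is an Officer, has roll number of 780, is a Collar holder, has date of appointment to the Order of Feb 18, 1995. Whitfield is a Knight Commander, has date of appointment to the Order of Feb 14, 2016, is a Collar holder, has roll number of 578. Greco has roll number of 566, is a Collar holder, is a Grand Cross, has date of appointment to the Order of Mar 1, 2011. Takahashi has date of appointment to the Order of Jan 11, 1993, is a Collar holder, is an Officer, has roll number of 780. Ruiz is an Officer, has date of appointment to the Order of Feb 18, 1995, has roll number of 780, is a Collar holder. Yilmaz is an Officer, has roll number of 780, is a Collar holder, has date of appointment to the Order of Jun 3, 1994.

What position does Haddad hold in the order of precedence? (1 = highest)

By grade within the Order: Haddad, Greco and Osei (Grand Cross); then Whitfield (Knight Commander); then Brennan, Takahashi, Yilmaz, Moreau and Ruiz (Officer).
Among Haddad, Greco and Osei, by roll number (higher first): Haddad (790) before Greco and Osei (566).
Among Greco and Osei, a Collar holder before not a Collar holder: Greco (a Collar holder) before Osei (not a Collar holder).
Brennan, Takahashi, Yilmaz, Moreau and Ruiz all have roll number 780, so the next rule applies.
Brennan, Takahashi, Yilmaz, Moreau and Ruiz are each a Collar holder, so the next rule applies.
Among Brennan, Takahashi, Yilmaz, Moreau and Ruiz, by date of appointment to the Order (earlier first) (reversed rule for this group): Brennan and Takahashi (Jan 11, 1993) before Yilmaz (Jun 3, 1994) before Moreau and Ruiz (Feb 18, 1995).
Among Brennan and Takahashi, alphabetically by surname: Brennan before Takahashi.
Among Moreau and Ruiz, alphabetically by surname: Moreau before Ruiz.
Order: Haddad, Greco, Osei, Whitfield, Brennan, Takahashi, Yilmaz, Moreau, Ruiz. So position 1.

1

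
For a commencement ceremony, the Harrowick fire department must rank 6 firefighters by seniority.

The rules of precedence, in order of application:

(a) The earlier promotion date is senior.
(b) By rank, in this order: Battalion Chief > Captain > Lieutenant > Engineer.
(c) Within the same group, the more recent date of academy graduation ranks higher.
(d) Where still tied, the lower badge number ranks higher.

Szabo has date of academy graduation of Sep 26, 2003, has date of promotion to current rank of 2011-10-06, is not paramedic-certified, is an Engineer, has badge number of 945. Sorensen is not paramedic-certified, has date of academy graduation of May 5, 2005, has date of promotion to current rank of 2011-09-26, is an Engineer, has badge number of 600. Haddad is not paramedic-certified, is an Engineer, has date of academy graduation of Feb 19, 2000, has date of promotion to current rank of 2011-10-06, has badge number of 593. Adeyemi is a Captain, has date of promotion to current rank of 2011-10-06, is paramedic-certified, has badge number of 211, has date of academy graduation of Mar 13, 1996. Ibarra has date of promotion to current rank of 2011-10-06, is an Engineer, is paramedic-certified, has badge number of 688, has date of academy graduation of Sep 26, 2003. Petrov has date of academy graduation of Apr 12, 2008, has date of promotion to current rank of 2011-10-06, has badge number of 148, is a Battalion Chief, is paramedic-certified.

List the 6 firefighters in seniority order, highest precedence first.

Sorensen, Petrov, Adeyemi, Ibarra, Szabo, Haddad

By date of promotion to current rank (earlier first): Sorensen (2011-09-26); then Petrov, Adeyemi, Ibarra, Szabo and Haddad (each 2011-10-06).
Among Petrov, Adeyemi, Ibarra, Szabo and Haddad, by rank: Petrov (Battalion Chief) before Adeyemi (Captain) before Ibarra, Szabo and Haddad (Engineer).
Among Ibarra, Szabo and Haddad, by date of academy graduation (later first): Ibarra and Szabo (Sep 26, 2003) before Haddad (Feb 19, 2000).
Among Ibarra and Szabo, by badge number (lower first): Ibarra (688) before Szabo (945).
Full order: Sorensen, Petrov, Adeyemi, Ibarra, Szabo, Haddad.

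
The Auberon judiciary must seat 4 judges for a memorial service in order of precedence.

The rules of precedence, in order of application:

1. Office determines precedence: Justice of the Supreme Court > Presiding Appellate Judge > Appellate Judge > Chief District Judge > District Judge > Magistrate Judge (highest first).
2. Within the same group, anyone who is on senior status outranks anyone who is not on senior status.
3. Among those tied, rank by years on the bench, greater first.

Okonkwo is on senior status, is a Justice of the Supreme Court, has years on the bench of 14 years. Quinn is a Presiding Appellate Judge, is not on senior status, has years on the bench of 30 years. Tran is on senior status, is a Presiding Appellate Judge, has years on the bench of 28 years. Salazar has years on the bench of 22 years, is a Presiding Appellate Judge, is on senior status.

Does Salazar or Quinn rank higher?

By office: Okonkwo (Justice of the Supreme Court); then Tran, Salazar and Quinn (Presiding Appellate Judge).
Among Tran, Salazar and Quinn, on senior status before not on senior status: Tran and Salazar (on senior status) before Quinn (not on senior status).
Among Tran and Salazar, by years on the bench (higher first): Tran (28 years) before Salazar (22 years).
So Salazar takes precedence.

Salazar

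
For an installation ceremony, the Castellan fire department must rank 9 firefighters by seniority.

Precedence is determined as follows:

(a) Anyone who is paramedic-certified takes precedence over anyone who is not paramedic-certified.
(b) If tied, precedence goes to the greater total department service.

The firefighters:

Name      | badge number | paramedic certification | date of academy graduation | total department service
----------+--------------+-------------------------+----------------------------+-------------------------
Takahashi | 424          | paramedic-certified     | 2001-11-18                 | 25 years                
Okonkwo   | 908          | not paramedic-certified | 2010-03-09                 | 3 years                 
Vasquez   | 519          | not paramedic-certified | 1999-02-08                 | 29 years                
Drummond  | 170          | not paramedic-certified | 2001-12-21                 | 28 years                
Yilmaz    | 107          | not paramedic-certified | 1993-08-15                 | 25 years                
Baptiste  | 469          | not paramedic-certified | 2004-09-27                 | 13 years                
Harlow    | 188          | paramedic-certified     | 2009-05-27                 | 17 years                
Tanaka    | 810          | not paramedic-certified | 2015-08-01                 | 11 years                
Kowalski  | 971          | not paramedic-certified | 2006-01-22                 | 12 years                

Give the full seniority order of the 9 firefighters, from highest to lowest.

By the first rule: Takahashi and Harlow (both paramedic-certified); then Vasquez, Drummond, Yilmaz, Baptiste, Kowalski, Tanaka and Okonkwo (each not paramedic-certified).
Among Takahashi and Harlow, by total department service (higher first): Takahashi (25 years) before Harlow (17 years).
Among Vasquez, Drummond, Yilmaz, Baptiste, Kowalski, Tanaka and Okonkwo, by total department service (higher first): Vasquez (29 years) before Drummond (28 years) before Yilmaz (25 years) before Baptiste (13 years) before Kowalski (12 years) before Tanaka (11 years) before Okonkwo (3 years).
Full order: Takahashi, Harlow, Vasquez, Drummond, Yilmaz, Baptiste, Kowalski, Tanaka, Okonkwo.

Takahashi, Harlow, Vasquez, Drummond, Yilmaz, Baptiste, Kowalski, Tanaka, Okonkwo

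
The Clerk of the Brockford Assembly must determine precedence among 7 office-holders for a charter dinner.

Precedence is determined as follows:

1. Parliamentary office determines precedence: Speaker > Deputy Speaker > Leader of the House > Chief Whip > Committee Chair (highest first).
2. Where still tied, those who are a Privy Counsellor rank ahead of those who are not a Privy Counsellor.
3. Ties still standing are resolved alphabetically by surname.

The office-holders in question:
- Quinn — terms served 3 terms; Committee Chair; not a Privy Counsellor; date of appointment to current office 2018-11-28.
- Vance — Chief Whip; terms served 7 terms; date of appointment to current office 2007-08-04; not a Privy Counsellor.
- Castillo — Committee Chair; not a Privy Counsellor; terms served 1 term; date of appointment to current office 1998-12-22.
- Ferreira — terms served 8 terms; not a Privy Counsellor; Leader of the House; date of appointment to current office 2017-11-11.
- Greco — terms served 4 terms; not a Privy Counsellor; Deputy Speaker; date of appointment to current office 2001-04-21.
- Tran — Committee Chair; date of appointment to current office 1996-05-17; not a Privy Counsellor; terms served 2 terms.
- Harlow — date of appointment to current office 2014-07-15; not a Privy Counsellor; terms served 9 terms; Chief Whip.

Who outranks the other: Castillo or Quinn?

Castillo

By parliamentary office: Greco (Deputy Speaker); then Ferreira (Leader of the House); then Harlow and Vance (Chief Whip); then Castillo, Quinn and Tran (Committee Chair).
Harlow and Vance are each not a Privy Counsellor, so the next rule applies.
Among Harlow and Vance, alphabetically by surname: Harlow before Vance.
Castillo, Quinn and Tran are each not a Privy Counsellor, so the next rule applies.
Among Castillo, Quinn and Tran, alphabetically by surname: Castillo before Quinn before Tran.
So Castillo takes precedence.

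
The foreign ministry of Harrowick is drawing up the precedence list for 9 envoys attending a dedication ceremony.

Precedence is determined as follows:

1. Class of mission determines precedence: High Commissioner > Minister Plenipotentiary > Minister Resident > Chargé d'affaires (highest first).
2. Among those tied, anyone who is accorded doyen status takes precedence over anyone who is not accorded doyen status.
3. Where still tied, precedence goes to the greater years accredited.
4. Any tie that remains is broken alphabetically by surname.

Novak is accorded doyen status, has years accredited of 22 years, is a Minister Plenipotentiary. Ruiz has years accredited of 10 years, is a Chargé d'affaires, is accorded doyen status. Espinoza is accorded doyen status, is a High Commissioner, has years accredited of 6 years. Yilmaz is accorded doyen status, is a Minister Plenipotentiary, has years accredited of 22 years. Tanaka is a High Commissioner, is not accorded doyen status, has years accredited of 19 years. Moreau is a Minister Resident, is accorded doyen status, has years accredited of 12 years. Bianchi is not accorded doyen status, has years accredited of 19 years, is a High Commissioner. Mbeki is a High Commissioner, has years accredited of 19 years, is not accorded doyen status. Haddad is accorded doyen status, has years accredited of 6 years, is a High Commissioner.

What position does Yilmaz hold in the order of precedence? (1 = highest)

By class of mission: Espinoza, Haddad, Bianchi, Mbeki and Tanaka (High Commissioner); then Novak and Yilmaz (Minister Plenipotentiary); then Moreau (Minister Resident); then Ruiz (Chargé d'affaires).
Among Espinoza, Haddad, Bianchi, Mbeki and Tanaka, accorded doyen status before not accorded doyen status: Espinoza and Haddad (accorded doyen status) before Bianchi, Mbeki and Tanaka (not accorded doyen status).
Espinoza and Haddad both have years accredited 6 years, so the next rule applies.
Among Espinoza and Haddad, alphabetically by surname: Espinoza before Haddad.
Bianchi, Mbeki and Tanaka all have years accredited 19 years, so the next rule applies.
Among Bianchi, Mbeki and Tanaka, alphabetically by surname: Bianchi before Mbeki before Tanaka.
Novak and Yilmaz are each accorded doyen status, so the next rule applies.
Novak and Yilmaz both have years accredited 22 years, so the next rule applies.
Among Novak and Yilmaz, alphabetically by surname: Novak before Yilmaz.
Order: Espinoza, Haddad, Bianchi, Mbeki, Tanaka, Novak, Yilmaz, Moreau, Ruiz. So position 7.

7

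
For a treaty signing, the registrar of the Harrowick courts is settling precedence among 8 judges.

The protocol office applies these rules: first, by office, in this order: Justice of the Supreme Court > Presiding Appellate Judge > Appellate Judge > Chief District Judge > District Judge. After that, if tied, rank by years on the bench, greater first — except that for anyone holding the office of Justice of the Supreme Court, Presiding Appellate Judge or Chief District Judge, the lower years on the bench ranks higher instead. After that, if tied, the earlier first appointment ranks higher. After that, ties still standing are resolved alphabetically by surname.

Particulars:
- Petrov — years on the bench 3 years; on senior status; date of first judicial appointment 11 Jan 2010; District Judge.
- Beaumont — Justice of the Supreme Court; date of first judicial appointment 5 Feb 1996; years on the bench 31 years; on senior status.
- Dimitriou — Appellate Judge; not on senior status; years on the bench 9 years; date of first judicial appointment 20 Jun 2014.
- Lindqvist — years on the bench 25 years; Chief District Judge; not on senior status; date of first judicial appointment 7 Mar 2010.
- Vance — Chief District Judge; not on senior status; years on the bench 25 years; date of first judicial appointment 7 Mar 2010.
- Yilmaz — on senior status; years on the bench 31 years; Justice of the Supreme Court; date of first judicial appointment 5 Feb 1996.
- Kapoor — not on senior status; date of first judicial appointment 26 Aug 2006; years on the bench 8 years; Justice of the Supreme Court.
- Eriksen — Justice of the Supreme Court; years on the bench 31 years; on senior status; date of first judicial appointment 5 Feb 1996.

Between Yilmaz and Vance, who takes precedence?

Yilmaz

By office: Kapoor, Beaumont, Eriksen and Yilmaz (Justice of the Supreme Court); then Dimitriou (Appellate Judge); then Lindqvist and Vance (Chief District Judge); then Petrov (District Judge).
Among Kapoor, Beaumont, Eriksen and Yilmaz, by years on the bench (lower first) (reversed rule for this group): Kapoor (8 years) before Beaumont, Eriksen and Yilmaz (31 years).
Beaumont, Eriksen and Yilmaz all have date of first judicial appointment 5 Feb 1996, so the next rule applies.
Among Beaumont, Eriksen and Yilmaz, alphabetically by surname: Beaumont before Eriksen before Yilmaz.
Lindqvist and Vance both have years on the bench 25 years, so the next rule applies.
Lindqvist and Vance both have date of first judicial appointment 7 Mar 2010, so the next rule applies.
Among Lindqvist and Vance, alphabetically by surname: Lindqvist before Vance.
So Yilmaz takes precedence.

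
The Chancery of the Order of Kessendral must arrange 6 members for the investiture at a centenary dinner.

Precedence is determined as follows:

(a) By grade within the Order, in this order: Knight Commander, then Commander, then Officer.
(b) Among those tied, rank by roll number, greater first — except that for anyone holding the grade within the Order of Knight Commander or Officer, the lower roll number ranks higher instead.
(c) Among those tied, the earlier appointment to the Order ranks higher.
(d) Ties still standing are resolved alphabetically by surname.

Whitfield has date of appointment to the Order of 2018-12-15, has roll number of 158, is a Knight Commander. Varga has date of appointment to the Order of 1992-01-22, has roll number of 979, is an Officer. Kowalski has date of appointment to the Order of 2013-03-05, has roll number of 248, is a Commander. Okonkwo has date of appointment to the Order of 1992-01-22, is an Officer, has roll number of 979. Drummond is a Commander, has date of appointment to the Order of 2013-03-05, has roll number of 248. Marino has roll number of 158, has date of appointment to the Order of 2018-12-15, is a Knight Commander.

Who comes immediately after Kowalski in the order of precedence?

Okonkwo

By grade within the Order: Marino and Whitfield (Knight Commander); then Drummond and Kowalski (Commander); then Okonkwo and Varga (Officer).
Marino and Whitfield both have roll number 158, so the next rule applies.
Marino and Whitfield both have date of appointment to the Order 2018-12-15, so the next rule applies.
Among Marino and Whitfield, alphabetically by surname: Marino before Whitfield.
Drummond and Kowalski both have roll number 248, so the next rule applies.
Drummond and Kowalski both have date of appointment to the Order 2013-03-05, so the next rule applies.
Among Drummond and Kowalski, alphabetically by surname: Drummond before Kowalski.
Okonkwo and Varga both have roll number 979, so the next rule applies.
Okonkwo and Varga both have date of appointment to the Order 1992-01-22, so the next rule applies.
Among Okonkwo and Varga, alphabetically by surname: Okonkwo before Varga.
Order: Marino, Whitfield, Drummond, Kowalski, Okonkwo, Varga.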